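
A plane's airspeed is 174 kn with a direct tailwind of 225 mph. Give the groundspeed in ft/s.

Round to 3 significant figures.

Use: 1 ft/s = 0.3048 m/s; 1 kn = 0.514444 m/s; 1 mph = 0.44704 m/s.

624 ft/s

174 kn × 0.514444 = 89.5133 m/s
225 mph × 0.44704 = 100.584 m/s
Total: 89.5133 + 100.584 = 190.097 m/s
In ft/s: 190.097 / 0.3048 = 623.678 ft/s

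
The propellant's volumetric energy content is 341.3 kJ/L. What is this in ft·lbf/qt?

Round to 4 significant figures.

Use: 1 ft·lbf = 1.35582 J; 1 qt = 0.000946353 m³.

2.382×10⁵ ft·lbf/qt

341.3 kJ/L × 1000 J/kJ ÷ 0.001 m³/L = 3.413×10⁸ J/m³
3.413×10⁸ J/m³ ÷ 1.35582 J/ft·lbf × 0.000946353 m³/qt = 238225 ft·lbf/qt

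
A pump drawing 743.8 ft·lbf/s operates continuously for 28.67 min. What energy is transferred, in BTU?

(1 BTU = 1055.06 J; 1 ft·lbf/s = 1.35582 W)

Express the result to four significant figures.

1644 BTU

743.8 ft·lbf/s × 1.35582 → 1008.46 W
28.67 min × 60 → 1720.2 s
E = P × t = 1008.46 W × 1720.2 s = 1.73475×10⁶ J
1.73475×10⁶ J ÷ (1055.06 J/BTU) = 1644.22 BTU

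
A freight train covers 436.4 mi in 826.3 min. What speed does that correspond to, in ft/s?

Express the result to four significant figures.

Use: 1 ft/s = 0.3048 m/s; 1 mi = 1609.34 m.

436.4 mi × 1609.34 = 702316 m
826.3 min × 60 = 49578 s
v = d / t = 702316 m / 49578 s = 14.1659 m/s
14.1659 m/s ÷ (0.3048 m/s/ft/s) = 46.476 ft/s

46.48 ft/s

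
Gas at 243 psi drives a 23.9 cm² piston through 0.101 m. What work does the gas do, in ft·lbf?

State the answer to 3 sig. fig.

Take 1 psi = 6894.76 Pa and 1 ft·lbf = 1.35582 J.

298 ft·lbf

243 psi → 1.67543×10⁶ Pa
23.9 cm² → 0.00239 m²
F = P × A = 1.67543×10⁶ × 0.00239 = 4004.28 N
W = F × d = 4004.28 × 0.101 = 404.432 J
In ft·lbf: 404.432 / 1.35582 = 298.293 ft·lbf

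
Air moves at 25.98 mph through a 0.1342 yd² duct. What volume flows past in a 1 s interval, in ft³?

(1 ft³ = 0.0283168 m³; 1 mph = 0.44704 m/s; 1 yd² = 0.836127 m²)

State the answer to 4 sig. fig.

25.98 mph × 0.44704 = 11.6141 m/s
0.1342 yd² × 0.836127 = 0.112208 m²
V = v × A × t = 11.6141 m/s × 0.112208 m² × 1 s = 1.30319 m³
1.30319 m³ ÷ (0.0283168 m³/ft³) = 46.0218 ft³

46.02 ft³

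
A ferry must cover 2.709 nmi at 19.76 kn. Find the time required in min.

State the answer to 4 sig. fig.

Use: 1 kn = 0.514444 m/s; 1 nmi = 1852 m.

8.226 min

2.709 nmi × 1852 = 5017.07 m
19.76 kn × 0.514444 = 10.1654 m/s
t = d / v = 5017.07 m / 10.1654 m/s = 493.544 s
493.544 s ÷ (60 s/min) = 8.22573 min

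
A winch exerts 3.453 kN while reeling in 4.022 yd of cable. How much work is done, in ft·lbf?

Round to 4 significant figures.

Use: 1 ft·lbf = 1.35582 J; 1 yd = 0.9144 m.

3.453 kN × 1000 → 3453 N
4.022 yd × 0.9144 → 3.67772 m
W = F × d = 3453 N × 3.67772 m = 12699.2 J
12699.2 J ÷ (1.35582 J/ft·lbf) = 9366.44 ft·lbf

9366 ft·lbf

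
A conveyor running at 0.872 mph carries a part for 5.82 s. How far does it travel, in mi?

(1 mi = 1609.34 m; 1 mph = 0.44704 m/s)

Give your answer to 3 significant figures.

0.00141 mi

0.872 mph × 0.44704 = 0.389819 m/s
d = v × t = 0.389819 m/s × 5.82 s = 2.26875 m
2.26875 m ÷ (1609.34 m/mi) = 0.00140974 mi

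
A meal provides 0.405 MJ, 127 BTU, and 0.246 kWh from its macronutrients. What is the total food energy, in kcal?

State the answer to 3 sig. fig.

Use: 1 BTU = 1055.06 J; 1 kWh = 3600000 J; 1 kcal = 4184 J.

340 kcal

0.405 MJ × 1000000 = 405000 J
127 BTU × 1055.06 = 133993 J
0.246 kWh × 3600000 = 885600 J
Total: 405000 + 133993 + 885600 = 1.42459×10⁶ J
In kcal: 1.42459×10⁶ / 4184 = 340.485 kcal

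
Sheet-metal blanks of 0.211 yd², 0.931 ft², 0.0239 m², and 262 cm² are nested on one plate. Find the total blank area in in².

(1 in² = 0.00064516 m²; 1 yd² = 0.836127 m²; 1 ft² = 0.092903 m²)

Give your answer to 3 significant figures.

485 in²

0.211 yd² × 0.836127 = 0.176423 m²
0.931 ft² × 0.092903 = 0.0864927 m²
0.0239 m² (already m²)
262 cm² × 0.0001 = 0.0262 m²
Combined: 0.176423 + 0.0864927 + 0.0239 + 0.0262 = 0.313016 m²
In in²: 0.313016 / 0.00064516 = 485.176 in²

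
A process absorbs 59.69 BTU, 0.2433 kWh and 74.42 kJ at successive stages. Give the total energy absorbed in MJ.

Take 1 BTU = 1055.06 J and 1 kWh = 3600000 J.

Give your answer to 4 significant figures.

59.69 BTU × 1055.06 → 62976.5 J
0.2433 kWh × 3600000 → 875880 J
74.42 kJ × 1000 → 74420 J
Total: 62976.5 + 875880 + 74420 = 1.01328×10⁶ J
In MJ: 1.01328×10⁶ / 1000000 = 1.01328 MJ

1.013 MJ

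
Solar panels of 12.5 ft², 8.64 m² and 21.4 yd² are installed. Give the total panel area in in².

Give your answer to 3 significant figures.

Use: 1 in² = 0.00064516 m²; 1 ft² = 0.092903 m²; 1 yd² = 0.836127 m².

4.29×10⁴ in²

12.5 ft² × 0.092903 = 1.16129 m²
8.64 m² (already m²)
21.4 yd² × 0.836127 = 17.8931 m²
Combined: 1.16129 + 8.64 + 17.8931 = 27.6944 m²
In in²: 27.6944 / 0.00064516 = 42926.4 in²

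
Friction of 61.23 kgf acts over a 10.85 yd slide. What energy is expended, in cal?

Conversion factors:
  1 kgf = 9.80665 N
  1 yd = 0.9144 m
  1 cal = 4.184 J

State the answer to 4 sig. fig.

61.23 kgf × 9.80665 → 600.461 N
10.85 yd × 0.9144 → 9.92124 m
W = F × d = 600.461 N × 9.92124 m = 5957.32 J
5957.32 J ÷ (4.184 J/cal) = 1423.83 cal

1424 cal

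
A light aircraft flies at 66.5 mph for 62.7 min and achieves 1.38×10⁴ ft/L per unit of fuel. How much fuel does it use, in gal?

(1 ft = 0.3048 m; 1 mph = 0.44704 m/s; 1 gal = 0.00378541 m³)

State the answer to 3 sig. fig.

7.02 gal

66.5 mph → 29.7282 m/s
62.7 min → 3762 s
d = v × t = 29.7282 × 3762 = 111837 m
1.38×10⁴ ft/L → 4.20624×10⁶ m/m³
V = d / (distance per unit fuel) = 111837 / 4.20624×10⁶ = 0.0265884 m³
In gal: 0.0265884 / 0.00378541 = 7.02392 gal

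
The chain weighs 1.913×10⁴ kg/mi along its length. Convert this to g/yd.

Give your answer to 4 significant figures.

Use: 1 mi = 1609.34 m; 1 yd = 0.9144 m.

1.913×10⁴ kg/mi ÷ 1609.34 m/mi = 11.8869 kg/m
11.8869 kg/m ÷ 0.001 kg/g × 0.9144 m/yd = 10869.4 g/yd

1.087×10⁴ g/yd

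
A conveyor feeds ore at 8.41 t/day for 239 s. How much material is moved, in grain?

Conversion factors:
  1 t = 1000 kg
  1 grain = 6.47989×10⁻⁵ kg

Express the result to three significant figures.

8.41 t/day → 0.097338 kg/s
m = ṁ × t = 0.097338 × 239 = 23.2638 kg
In grain: 23.2638 / 6.47989×10⁻⁵ = 359015 grain

3.59×10⁵ grain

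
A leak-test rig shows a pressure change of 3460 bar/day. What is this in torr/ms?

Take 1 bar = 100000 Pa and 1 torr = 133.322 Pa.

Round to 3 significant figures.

0.0300 torr/ms

3460 bar/day × 100000 Pa/bar ÷ 86400 s/day = 4004.63 Pa/s
4004.63 Pa/s ÷ 133.322 Pa/torr × 0.001 s/ms = 0.0300373 torr/ms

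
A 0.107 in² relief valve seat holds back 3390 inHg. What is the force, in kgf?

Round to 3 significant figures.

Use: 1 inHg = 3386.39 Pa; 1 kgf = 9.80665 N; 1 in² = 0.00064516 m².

3390 inHg × 3386.39 = 1.14799×10⁷ Pa
0.107 in² × 0.00064516 = 6.90321×10⁻⁵ m²
F = P × A = 1.14799×10⁷ Pa × 6.90321×10⁻⁵ m² = 792.482 N
792.482 N ÷ (9.80665 N/kgf) = 80.8107 kgf

80.8 kgf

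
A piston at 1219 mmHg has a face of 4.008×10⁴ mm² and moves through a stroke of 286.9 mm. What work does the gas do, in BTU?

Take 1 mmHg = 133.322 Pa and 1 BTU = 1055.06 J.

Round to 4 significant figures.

1.771 BTU

1219 mmHg → 162520 Pa
4.008×10⁴ mm² → 0.04008 m²
F = P × A = 162520 × 0.04008 = 6513.8 N
286.9 mm → 0.2869 m
W = F × d = 6513.8 × 0.2869 = 1868.81 J
In BTU: 1868.81 / 1055.06 = 1.77128 BTU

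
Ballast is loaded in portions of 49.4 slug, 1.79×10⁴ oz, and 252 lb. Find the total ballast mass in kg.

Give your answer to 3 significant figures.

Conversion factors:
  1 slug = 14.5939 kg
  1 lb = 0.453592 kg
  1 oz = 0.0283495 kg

49.4 slug × 14.5939 = 720.939 kg
1.79×10⁴ oz × 0.0283495 = 507.456 kg
252 lb × 0.453592 = 114.305 kg
Combined: 720.939 + 507.456 + 114.305 = 1342.7 kg

1340 kg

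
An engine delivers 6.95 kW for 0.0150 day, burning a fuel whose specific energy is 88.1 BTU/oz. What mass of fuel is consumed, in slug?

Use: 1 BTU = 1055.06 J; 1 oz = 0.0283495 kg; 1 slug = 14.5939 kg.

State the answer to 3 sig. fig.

0.188 slug

6.95 kW → 6950 W
0.0150 day → 1296 s
E = P × t = 6950 × 1296 = 9.0072×10⁶ J
88.1 BTU/oz → 3.27875×10⁶ J/kg
m = E / e_s = 9.0072×10⁶ / 3.27875×10⁶ = 2.74714 kg
In slug: 2.74714 / 14.5939 = 0.188239 slug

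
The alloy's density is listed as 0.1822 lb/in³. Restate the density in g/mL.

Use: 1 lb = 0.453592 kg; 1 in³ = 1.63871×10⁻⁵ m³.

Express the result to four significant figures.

5.043 g/mL

0.1822 lb/in³ × 0.453592 kg/lb ÷ 1.63871×10⁻⁵ m³/in³ = 5043.26 kg/m³
5043.26 kg/m³ ÷ 0.001 kg/g × 10⁻⁶ m³/mL = 5.04326 g/mL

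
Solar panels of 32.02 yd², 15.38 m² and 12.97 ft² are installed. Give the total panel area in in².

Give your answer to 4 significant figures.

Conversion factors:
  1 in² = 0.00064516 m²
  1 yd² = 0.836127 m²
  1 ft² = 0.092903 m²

6.720×10⁴ in²

32.02 yd² × 0.836127 = 26.7728 m²
15.38 m² (already m²)
12.97 ft² × 0.092903 = 1.20495 m²
Sum: 26.7728 + 15.38 + 1.20495 = 43.3578 m²
In in²: 43.3578 / 0.00064516 = 67204.7 in²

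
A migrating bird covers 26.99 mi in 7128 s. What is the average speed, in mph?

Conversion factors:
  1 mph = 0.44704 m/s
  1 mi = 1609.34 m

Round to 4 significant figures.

13.63 mph

26.99 mi × 1609.34 = 43436.1 m
v = d / t = 43436.1 m / 7128 s = 6.09373 m/s
6.09373 m/s ÷ (0.44704 m/s/mph) = 13.6313 mph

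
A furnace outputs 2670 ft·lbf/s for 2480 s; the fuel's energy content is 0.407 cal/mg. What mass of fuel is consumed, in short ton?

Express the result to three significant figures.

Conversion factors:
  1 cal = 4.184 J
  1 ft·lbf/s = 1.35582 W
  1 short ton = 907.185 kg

2670 ft·lbf/s → 3620.04 W
E = P × t = 3620.04 × 2480 = 8.9777×10⁶ J
0.407 cal/mg → 1.70289×10⁶ J/kg
m = E / e_s = 8.9777×10⁶ / 1.70289×10⁶ = 5.27204 kg
In short ton: 5.27204 / 907.185 = 0.00581143 short ton

0.00581 short ton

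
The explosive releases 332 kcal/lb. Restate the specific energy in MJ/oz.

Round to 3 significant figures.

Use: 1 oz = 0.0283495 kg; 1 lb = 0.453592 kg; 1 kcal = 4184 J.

332 kcal/lb × 4184 J/kcal ÷ 0.453592 kg/lb = 3.06242×10⁶ J/kg
3.06242×10⁶ J/kg ÷ 1000000 J/MJ × 0.0283495 kg/oz = 0.0868181 MJ/oz

0.0868 MJ/oz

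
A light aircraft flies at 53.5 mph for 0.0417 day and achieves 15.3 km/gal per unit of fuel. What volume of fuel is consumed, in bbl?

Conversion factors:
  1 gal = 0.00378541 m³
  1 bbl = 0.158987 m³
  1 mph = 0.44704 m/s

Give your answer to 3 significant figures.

53.5 mph → 23.9166 m/s
0.0417 day → 3602.88 s
d = v × t = 23.9166 × 3602.88 = 86168.6 m
15.3 km/gal → 4.04183×10⁶ m/m³
V = d / (distance per unit fuel) = 86168.6 / 4.04183×10⁶ = 0.0213192 m³
In bbl: 0.0213192 / 0.158987 = 0.134094 bbl

0.134 bbl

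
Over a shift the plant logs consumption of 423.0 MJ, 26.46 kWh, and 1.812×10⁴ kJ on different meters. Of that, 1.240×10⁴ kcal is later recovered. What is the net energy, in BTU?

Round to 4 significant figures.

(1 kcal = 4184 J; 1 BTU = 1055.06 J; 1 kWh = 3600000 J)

423.0 MJ × 1000000 = 4.23×10⁸ J
26.46 kWh × 3600000 = 9.5256×10⁷ J
1.812×10⁴ kJ × 1000 = 1.812×10⁷ J
1.240×10⁴ kcal × 4184 = 5.18816×10⁷ J
Net: 4.23×10⁸ + 9.5256×10⁷ + 1.812×10⁷ − 5.18816×10⁷ = 4.84494×10⁸ J
In BTU: 4.84494×10⁸ / 1055.06 = 459210 BTU

4.592×10⁵ BTU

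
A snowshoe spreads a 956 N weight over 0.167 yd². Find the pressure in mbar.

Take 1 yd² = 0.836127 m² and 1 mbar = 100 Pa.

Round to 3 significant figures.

68.5 mbar

0.167 yd² × 0.836127 = 0.139633 m²
P = F / A = 956 N / 0.139633 m² = 6846.52 Pa
6846.52 Pa ÷ (100 Pa/mbar) = 68.4652 mbar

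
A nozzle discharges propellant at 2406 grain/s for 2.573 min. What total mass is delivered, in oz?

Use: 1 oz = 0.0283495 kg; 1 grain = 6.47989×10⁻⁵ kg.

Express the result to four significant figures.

849.0 oz

2406 grain/s → 0.155906 kg/s
2.573 min → 154.38 s
m = ṁ × t = 0.155906 × 154.38 = 24.0688 kg
In oz: 24.0688 / 0.0283495 = 849.003 oz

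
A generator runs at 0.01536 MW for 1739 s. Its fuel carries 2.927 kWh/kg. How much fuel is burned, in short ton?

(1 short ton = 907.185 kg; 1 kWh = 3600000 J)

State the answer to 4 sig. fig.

0.01536 MW → 15360 W
E = P × t = 15360 × 1739 = 2.6711×10⁷ J
2.927 kWh/kg → 1.05372×10⁷ J/kg
m = E / e_s = 2.6711×10⁷ / 1.05372×10⁷ = 2.53492 kg
In short ton: 2.53492 / 907.185 = 0.00279427 short ton

0.002794 short ton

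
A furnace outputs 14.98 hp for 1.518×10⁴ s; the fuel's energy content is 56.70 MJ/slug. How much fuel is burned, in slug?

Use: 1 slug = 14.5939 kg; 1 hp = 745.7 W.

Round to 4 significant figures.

14.98 hp → 11170.6 W
E = P × t = 11170.6 × 15180 = 1.6957×10⁸ J
56.70 MJ/slug → 3.88518×10⁶ J/kg
m = E / e_s = 1.6957×10⁸ / 3.88518×10⁶ = 43.6453 kg
In slug: 43.6453 / 14.5939 = 2.99065 slug

2.991 slug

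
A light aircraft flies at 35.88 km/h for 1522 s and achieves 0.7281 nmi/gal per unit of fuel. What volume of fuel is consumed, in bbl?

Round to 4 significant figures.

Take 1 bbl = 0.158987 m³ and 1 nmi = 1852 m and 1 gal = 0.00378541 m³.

35.88 km/h → 9.96667 m/s
d = v × t = 9.96667 × 1522 = 15169.3 m
0.7281 nmi/gal → 356221 m/m³
V = d / (distance per unit fuel) = 15169.3 / 356221 = 0.042584 m³
In bbl: 0.042584 / 0.158987 = 0.267846 bbl

0.2678 bbl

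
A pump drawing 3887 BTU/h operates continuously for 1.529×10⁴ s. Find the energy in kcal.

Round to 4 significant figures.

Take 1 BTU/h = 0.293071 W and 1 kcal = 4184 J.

3887 BTU/h × 0.293071 → 1139.17 W
E = P × t = 1139.17 W × 15290 s = 1.74179×10⁷ J
1.74179×10⁷ J ÷ (4184 J/kcal) = 4162.98 kcal

4163 kcal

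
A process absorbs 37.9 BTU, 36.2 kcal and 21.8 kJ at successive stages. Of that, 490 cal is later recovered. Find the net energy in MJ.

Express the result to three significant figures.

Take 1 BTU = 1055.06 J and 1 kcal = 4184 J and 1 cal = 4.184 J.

0.211 MJ

37.9 BTU × 1055.06 = 39986.8 J
36.2 kcal × 4184 = 151461 J
21.8 kJ × 1000 = 21800 J
490 cal × 4.184 = 2050.16 J
Sum: 39986.8 + 151461 + 21800 − 2050.16 = 211198 J
In MJ: 211198 / 1000000 = 0.211198 MJ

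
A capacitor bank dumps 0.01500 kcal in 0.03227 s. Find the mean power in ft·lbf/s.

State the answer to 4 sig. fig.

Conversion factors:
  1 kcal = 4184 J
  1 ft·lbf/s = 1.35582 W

0.01500 kcal × 4184 → 62.76 J
P = E / t = 62.76 J / 0.03227 s = 1944.84 W
1944.84 W ÷ (1.35582 W/ft·lbf/s) = 1434.44 ft·lbf/s

1434 ft·lbf/s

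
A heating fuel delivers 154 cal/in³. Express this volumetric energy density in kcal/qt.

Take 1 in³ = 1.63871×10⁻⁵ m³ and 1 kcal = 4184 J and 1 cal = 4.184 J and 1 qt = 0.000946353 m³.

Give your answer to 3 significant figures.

8.89 kcal/qt

154 cal/in³ × 4.184 J/cal ÷ 1.63871×10⁻⁵ m³/in³ = 3.93197×10⁷ J/m³
3.93197×10⁷ J/m³ ÷ 4184 J/kcal × 0.000946353 m³/qt = 8.89348 kcal/qt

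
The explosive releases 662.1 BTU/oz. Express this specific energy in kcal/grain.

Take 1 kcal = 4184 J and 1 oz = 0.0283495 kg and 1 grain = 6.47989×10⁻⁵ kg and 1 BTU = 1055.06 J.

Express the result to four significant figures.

0.3816 kcal/grain

662.1 BTU/oz × 1055.06 J/BTU ÷ 0.0283495 kg/oz = 2.46408×10⁷ J/kg
2.46408×10⁷ J/kg ÷ 4184 J/kcal × 6.47989×10⁻⁵ kg/grain = 0.38162 kcal/grain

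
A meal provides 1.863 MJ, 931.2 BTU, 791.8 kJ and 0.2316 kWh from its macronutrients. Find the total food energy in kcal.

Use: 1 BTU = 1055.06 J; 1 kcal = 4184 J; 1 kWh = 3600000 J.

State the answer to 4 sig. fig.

1069 kcal

1.863 MJ × 1000000 → 1.863×10⁶ J
931.2 BTU × 1055.06 → 982472 J
791.8 kJ × 1000 → 791800 J
0.2316 kWh × 3600000 → 833760 J
Combined: 1.863×10⁶ + 982472 + 791800 + 833760 = 4.47103×10⁶ J
In kcal: 4.47103×10⁶ / 4184 = 1068.6 kcal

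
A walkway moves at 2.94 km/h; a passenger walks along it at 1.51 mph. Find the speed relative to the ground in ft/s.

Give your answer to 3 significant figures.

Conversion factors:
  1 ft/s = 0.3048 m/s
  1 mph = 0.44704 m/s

2.94 km/h × (1/3.6) = 0.816667 m/s
1.51 mph × 0.44704 = 0.67503 m/s
Sum: 0.816667 + 0.67503 = 1.4917 m/s
In ft/s: 1.4917 / 0.3048 = 4.89403 ft/s

4.89 ft/s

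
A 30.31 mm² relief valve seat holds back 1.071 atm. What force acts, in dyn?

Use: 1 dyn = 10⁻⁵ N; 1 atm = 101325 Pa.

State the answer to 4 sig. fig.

1.071 atm × 101325 → 108519 Pa
30.31 mm² × 10⁻⁶ → 3.031×10⁻⁵ m²
F = P × A = 108519 Pa × 3.031×10⁻⁵ m² = 3.28921 N
3.28921 N ÷ (10⁻⁵ N/dyn) = 328921 dyn

3.289×10⁵ dyn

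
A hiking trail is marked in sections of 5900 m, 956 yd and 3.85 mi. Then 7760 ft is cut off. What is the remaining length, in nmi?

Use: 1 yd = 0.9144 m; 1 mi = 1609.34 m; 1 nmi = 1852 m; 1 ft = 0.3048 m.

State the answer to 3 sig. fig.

5.73 nmi

5900 m (already m)
956 yd × 0.9144 = 874.166 m
3.85 mi × 1609.34 = 6195.96 m
7760 ft × 0.3048 = 2365.25 m
Result: 5900 + 874.166 + 6195.96 − 2365.25 = 10604.9 m
In nmi: 10604.9 / 1852 = 5.72619 nmi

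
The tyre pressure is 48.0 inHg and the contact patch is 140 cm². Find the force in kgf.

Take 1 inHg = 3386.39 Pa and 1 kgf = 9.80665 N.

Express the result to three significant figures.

232 kgf

48.0 inHg × 3386.39 → 162547 Pa
140 cm² × 0.0001 → 0.014 m²
F = P × A = 162547 Pa × 0.014 m² = 2275.66 N
2275.66 N ÷ (9.80665 N/kgf) = 232.053 kgf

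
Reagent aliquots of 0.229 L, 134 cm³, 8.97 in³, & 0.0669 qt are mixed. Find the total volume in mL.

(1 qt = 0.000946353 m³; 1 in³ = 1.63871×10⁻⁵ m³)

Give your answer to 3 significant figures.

0.229 L × 0.001 = 2.29×10⁻⁴ m³
134 cm³ × 10⁻⁶ = 1.34×10⁻⁴ m³
8.97 in³ × 1.63871×10⁻⁵ = 1.46992×10⁻⁴ m³
0.0669 qt × 0.000946353 = 6.3311×10⁻⁵ m³
Sum: 2.29×10⁻⁴ + 1.34×10⁻⁴ + 1.46992×10⁻⁴ + 6.3311×10⁻⁵ = 5.73303×10⁻⁴ m³
In mL: 5.73303×10⁻⁴ / 10⁻⁶ = 573.303 mL

573 mL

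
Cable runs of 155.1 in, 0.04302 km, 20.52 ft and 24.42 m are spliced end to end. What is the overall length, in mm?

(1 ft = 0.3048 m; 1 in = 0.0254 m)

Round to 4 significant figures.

7.763×10⁴ mm

155.1 in × 0.0254 = 3.93954 m
0.04302 km × 1000 = 43.02 m
20.52 ft × 0.3048 = 6.2545 m
24.42 m (already m)
Sum: 3.93954 + 43.02 + 6.2545 + 24.42 = 77.634 m
In mm: 77.634 / 0.001 = 77634 mm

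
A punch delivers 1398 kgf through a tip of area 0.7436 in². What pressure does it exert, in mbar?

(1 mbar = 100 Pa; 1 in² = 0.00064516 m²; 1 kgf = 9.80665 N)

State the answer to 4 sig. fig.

1398 kgf × 9.80665 → 13709.7 N
0.7436 in² × 0.00064516 → 4.79741×10⁻⁴ m²
P = F / A = 13709.7 N / 4.79741×10⁻⁴ m² = 2.85773×10⁷ Pa
2.85773×10⁷ Pa ÷ (100 Pa/mbar) = 285773 mbar

2.858×10⁵ mbar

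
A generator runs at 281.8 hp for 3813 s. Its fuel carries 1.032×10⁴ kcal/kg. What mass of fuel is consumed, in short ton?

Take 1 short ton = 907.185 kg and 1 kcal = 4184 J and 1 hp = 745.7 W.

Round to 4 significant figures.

281.8 hp → 210138 W
E = P × t = 210138 × 3813 = 8.01256×10⁸ J
1.032×10⁴ kcal/kg → 4.31789×10⁷ J/kg
m = E / e_s = 8.01256×10⁸ / 4.31789×10⁷ = 18.5567 kg
In short ton: 18.5567 / 907.185 = 0.0204553 short ton

0.02046 short ton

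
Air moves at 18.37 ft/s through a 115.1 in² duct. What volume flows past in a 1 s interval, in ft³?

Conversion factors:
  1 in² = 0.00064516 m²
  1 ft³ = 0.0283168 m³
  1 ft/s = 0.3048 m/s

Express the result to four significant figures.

14.68 ft³

18.37 ft/s × 0.3048 = 5.59918 m/s
115.1 in² × 0.00064516 = 0.0742579 m²
V = v × A × t = 5.59918 m/s × 0.0742579 m² × 1 s = 0.415783 m³
0.415783 m³ ÷ (0.0283168 m³/ft³) = 14.6833 ft³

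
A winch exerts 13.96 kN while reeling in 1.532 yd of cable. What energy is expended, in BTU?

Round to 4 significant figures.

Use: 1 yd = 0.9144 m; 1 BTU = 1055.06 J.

13.96 kN × 1000 → 13960 N
1.532 yd × 0.9144 → 1.40086 m
W = F × d = 13960 N × 1.40086 m = 19556 J
19556 J ÷ (1055.06 J/BTU) = 18.5354 BTU

18.54 BTU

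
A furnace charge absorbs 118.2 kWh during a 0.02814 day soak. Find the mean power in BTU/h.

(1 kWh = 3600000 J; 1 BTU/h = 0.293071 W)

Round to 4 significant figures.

118.2 kWh × 3600000 = 4.2552×10⁸ J
0.02814 day × 86400 = 2431.3 s
P = E / t = 4.2552×10⁸ J / 2431.3 s = 175017 W
175017 W ÷ (0.293071 W/BTU/h) = 597183 BTU/h

5.972×10⁵ BTU/h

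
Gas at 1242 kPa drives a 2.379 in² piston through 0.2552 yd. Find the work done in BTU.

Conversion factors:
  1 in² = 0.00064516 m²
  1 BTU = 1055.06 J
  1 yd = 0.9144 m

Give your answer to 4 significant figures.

0.4216 BTU

1242 kPa → 1.242×10⁶ Pa
2.379 in² → 0.00153484 m²
F = P × A = 1.242×10⁶ × 0.00153484 = 1906.27 N
0.2552 yd → 0.233355 m
W = F × d = 1906.27 × 0.233355 = 444.838 J
In BTU: 444.838 / 1055.06 = 0.421623 BTU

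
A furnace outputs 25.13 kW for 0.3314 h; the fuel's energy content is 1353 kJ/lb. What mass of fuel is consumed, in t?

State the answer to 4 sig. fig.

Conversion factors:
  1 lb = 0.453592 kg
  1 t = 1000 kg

0.01005 t

25.13 kW → 25130 W
0.3314 h → 1193.04 s
E = P × t = 25130 × 1193.04 = 2.99811×10⁷ J
1353 kJ/lb → 2.98286×10⁶ J/kg
m = E / e_s = 2.99811×10⁷ / 2.98286×10⁶ = 10.0511 kg
In t: 10.0511 / 1000 = 0.0100511 t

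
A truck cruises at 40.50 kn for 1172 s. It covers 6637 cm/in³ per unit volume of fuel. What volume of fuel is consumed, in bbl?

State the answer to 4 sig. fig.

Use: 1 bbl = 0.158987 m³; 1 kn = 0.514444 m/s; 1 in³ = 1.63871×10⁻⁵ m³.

40.50 kn → 20.835 m/s
d = v × t = 20.835 × 1172 = 24418.6 m
6637 cm/in³ → 4.05014×10⁶ m/m³
V = d / (distance per unit fuel) = 24418.6 / 4.05014×10⁶ = 0.00602908 m³
In bbl: 0.00602908 / 0.158987 = 0.0379218 bbl

0.03792 bbl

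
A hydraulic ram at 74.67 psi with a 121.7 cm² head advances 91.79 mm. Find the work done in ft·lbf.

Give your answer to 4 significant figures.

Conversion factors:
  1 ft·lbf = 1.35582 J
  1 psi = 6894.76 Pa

74.67 psi → 514832 Pa
121.7 cm² → 0.01217 m²
F = P × A = 514832 × 0.01217 = 6265.51 N
91.79 mm → 0.09179 m
W = F × d = 6265.51 × 0.09179 = 575.111 J
In ft·lbf: 575.111 / 1.35582 = 424.179 ft·lbf

424.2 ft·lbf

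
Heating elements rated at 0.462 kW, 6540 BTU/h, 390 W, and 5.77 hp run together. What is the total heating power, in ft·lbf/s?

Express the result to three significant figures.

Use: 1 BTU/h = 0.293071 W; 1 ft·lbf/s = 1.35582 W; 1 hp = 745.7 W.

0.462 kW × 1000 = 462 W
6540 BTU/h × 0.293071 = 1916.68 W
390 W (already W)
5.77 hp × 745.7 = 4302.69 W
Sum: 462 + 1916.68 + 390 + 4302.69 = 7071.37 W
In ft·lbf/s: 7071.37 / 1.35582 = 5215.57 ft·lbf/s

5220 ft·lbf/s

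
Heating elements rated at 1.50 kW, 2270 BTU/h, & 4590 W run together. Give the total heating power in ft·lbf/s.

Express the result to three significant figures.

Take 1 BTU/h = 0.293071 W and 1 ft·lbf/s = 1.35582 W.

1.50 kW × 1000 = 1500 W
2270 BTU/h × 0.293071 = 665.271 W
4590 W (already W)
Total: 1500 + 665.271 + 4590 = 6755.27 W
In ft·lbf/s: 6755.27 / 1.35582 = 4982.42 ft·lbf/s

4980 ft·lbf/s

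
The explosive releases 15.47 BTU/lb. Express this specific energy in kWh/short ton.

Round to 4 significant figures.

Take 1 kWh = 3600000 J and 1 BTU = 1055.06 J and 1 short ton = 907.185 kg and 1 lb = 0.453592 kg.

9.068 kWh/short ton

15.47 BTU/lb × 1055.06 J/BTU ÷ 0.453592 kg/lb = 35983.4 J/kg
35983.4 J/kg ÷ 3600000 J/kWh × 907.185 kg/short ton = 9.06767 kWh/short ton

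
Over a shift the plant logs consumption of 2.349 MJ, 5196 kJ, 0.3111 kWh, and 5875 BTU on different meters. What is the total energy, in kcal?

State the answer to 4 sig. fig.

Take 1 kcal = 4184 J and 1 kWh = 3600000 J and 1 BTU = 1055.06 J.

3552 kcal

2.349 MJ × 1000000 → 2.349×10⁶ J
5196 kJ × 1000 → 5.196×10⁶ J
0.3111 kWh × 3600000 → 1.11996×10⁶ J
5875 BTU × 1055.06 → 6.19848×10⁶ J
Total: 2.349×10⁶ + 5.196×10⁶ + 1.11996×10⁶ + 6.19848×10⁶ = 1.48634×10⁷ J
In kcal: 1.48634×10⁷ / 4184 = 3552.44 kcal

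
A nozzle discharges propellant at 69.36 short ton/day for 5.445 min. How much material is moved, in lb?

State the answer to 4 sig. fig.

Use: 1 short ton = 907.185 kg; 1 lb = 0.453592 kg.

524.5 lb

69.36 short ton/day → 0.728268 kg/s
5.445 min → 326.7 s
m = ṁ × t = 0.728268 × 326.7 = 237.925 kg
In lb: 237.925 / 0.453592 = 524.535 lb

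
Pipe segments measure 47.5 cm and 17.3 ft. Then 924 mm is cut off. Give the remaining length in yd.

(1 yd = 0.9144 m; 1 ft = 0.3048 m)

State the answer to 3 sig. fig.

5.28 yd

47.5 cm × 0.01 → 0.475 m
17.3 ft × 0.3048 → 5.27304 m
924 mm × 0.001 → 0.924 m
Result: 0.475 + 5.27304 − 0.924 = 4.82404 m
In yd: 4.82404 / 0.9144 = 5.27563 yd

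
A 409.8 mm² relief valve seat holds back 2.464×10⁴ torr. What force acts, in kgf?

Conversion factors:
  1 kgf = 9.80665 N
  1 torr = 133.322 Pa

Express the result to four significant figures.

137.3 kgf

2.464×10⁴ torr × 133.322 → 3.28505×10⁶ Pa
409.8 mm² × 10⁻⁶ → 4.098×10⁻⁴ m²
F = P × A = 3.28505×10⁶ Pa × 4.098×10⁻⁴ m² = 1346.21 N
1346.21 N ÷ (9.80665 N/kgf) = 137.275 kgf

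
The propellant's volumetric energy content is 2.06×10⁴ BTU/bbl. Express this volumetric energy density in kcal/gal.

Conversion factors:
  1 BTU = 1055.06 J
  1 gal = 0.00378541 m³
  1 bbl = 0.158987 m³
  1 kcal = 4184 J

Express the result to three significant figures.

2.06×10⁴ BTU/bbl × 1055.06 J/BTU ÷ 0.158987 m³/bbl = 1.36704×10⁸ J/m³
1.36704×10⁸ J/m³ ÷ 4184 J/kcal × 0.00378541 m³/gal = 123.681 kcal/gal

124 kcal/gal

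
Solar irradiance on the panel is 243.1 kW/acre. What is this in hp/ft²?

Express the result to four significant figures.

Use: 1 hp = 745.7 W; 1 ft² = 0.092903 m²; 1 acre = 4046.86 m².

243.1 kW/acre × 1000 W/kW ÷ 4046.86 m²/acre = 60.0713 W/m²
60.0713 W/m² ÷ 745.7 W/hp × 0.092903 m²/ft² = 0.00748398 hp/ft²

0.007484 hp/ft²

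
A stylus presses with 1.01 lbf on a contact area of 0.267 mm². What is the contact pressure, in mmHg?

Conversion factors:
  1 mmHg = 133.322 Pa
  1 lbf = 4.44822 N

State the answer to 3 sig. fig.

1.26×10⁵ mmHg

1.01 lbf × 4.44822 → 4.4927 N
0.267 mm² × 10⁻⁶ → 2.67×10⁻⁷ m²
P = F / A = 4.4927 N / 2.67×10⁻⁷ m² = 1.68266×10⁷ Pa
1.68266×10⁷ Pa ÷ (133.322 Pa/mmHg) = 126210 mmHg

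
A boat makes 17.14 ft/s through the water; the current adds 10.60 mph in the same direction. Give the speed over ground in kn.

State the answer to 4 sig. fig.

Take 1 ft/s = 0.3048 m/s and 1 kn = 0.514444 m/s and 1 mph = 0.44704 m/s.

17.14 ft/s × 0.3048 = 5.22427 m/s
10.60 mph × 0.44704 = 4.73862 m/s
Sum: 5.22427 + 4.73862 = 9.96289 m/s
In kn: 9.96289 / 0.514444 = 19.3663 kn

19.37 kn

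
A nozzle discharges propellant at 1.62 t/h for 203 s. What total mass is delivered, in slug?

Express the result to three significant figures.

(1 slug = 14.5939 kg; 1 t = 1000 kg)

1.62 t/h → 0.45 kg/s
m = ṁ × t = 0.45 × 203 = 91.35 kg
In slug: 91.35 / 14.5939 = 6.25946 slug

6.26 slug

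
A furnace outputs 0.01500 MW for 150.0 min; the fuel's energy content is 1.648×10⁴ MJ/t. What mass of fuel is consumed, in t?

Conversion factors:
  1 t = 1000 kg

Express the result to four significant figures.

0.01500 MW → 15000 W
150.0 min → 9000 s
E = P × t = 15000 × 9000 = 1.35×10⁸ J
1.648×10⁴ MJ/t → 1.648×10⁷ J/kg
m = E / e_s = 1.35×10⁸ / 1.648×10⁷ = 8.19175 kg
In t: 8.19175 / 1000 = 0.00819175 t

0.008192 t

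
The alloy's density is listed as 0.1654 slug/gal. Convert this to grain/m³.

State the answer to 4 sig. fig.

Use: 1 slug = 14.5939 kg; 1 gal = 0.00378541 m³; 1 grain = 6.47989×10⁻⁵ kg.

0.1654 slug/gal × 14.5939 kg/slug ÷ 0.00378541 m³/gal = 637.667 kg/m³
637.667 kg/m³ ÷ 6.47989×10⁻⁵ kg/grain = 9.84071×10⁶ grain/m³

9.841×10⁶ grain/m³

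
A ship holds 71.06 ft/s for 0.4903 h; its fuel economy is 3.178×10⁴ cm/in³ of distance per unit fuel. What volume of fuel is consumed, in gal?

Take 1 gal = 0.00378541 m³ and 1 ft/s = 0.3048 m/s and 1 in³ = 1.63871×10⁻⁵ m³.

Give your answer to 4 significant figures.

71.06 ft/s → 21.6591 m/s
0.4903 h → 1765.08 s
d = v × t = 21.6591 × 1765.08 = 38230 m
3.178×10⁴ cm/in³ → 1.93933×10⁷ m/m³
V = d / (distance per unit fuel) = 38230 / 1.93933×10⁷ = 0.0019713 m³
In gal: 0.0019713 / 0.00378541 = 0.520763 gal

0.5208 gal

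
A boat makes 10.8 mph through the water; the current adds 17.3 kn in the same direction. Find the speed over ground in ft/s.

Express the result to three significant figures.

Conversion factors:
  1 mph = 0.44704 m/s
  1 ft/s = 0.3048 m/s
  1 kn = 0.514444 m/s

45.0 ft/s

10.8 mph × 0.44704 = 4.82803 m/s
17.3 kn × 0.514444 = 8.89988 m/s
Total: 4.82803 + 8.89988 = 13.7279 m/s
In ft/s: 13.7279 / 0.3048 = 45.039 ft/s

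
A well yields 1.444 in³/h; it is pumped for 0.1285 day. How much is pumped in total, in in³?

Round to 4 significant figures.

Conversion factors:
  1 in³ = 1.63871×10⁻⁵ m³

1.444 in³/h → 6.57305×10⁻⁹ m³/s
0.1285 day → 11102.4 s
V = Q × t = 6.57305×10⁻⁹ × 11102.4 = 7.29766×10⁻⁵ m³
In in³: 7.29766×10⁻⁵ / 1.63871×10⁻⁵ = 4.4533 in³

4.453 in³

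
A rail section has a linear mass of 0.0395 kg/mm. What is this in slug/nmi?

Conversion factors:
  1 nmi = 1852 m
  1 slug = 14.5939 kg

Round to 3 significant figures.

0.0395 kg/mm ÷ 0.001 m/mm = 39.5 kg/m
39.5 kg/m ÷ 14.5939 kg/slug × 1852 m/nmi = 5012.64 slug/nmi

5010 slug/nmi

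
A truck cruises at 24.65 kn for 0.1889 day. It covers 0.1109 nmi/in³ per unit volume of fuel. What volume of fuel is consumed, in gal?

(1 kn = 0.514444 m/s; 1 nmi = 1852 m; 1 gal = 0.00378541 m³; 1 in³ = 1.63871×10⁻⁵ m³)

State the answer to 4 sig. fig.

4.362 gal

24.65 kn → 12.681 m/s
0.1889 day → 16321 s
d = v × t = 12.681 × 16321 = 206967 m
0.1109 nmi/in³ → 1.25334×10⁷ m/m³
V = d / (distance per unit fuel) = 206967 / 1.25334×10⁷ = 0.0165132 m³
In gal: 0.0165132 / 0.00378541 = 4.36233 gal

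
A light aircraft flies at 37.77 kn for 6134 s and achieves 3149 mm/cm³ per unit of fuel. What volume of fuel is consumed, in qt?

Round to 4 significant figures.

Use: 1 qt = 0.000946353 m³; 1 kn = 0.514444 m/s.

37.77 kn → 19.4305 m/s
d = v × t = 19.4305 × 6134 = 119187 m
3149 mm/cm³ → 3.149×10⁶ m/m³
V = d / (distance per unit fuel) = 119187 / 3.149×10⁶ = 0.0378492 m³
In qt: 0.0378492 / 0.000946353 = 39.9948 qt

39.99 qt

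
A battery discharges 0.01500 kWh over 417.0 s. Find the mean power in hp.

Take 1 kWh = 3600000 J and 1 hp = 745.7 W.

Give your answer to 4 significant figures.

0.01500 kWh × 3600000 → 54000 J
P = E / t = 54000 J / 417 s = 129.496 W
129.496 W ÷ (745.7 W/hp) = 0.173657 hp

0.1737 hp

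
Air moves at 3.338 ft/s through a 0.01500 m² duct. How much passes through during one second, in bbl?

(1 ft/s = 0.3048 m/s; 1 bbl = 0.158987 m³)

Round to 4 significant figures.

3.338 ft/s × 0.3048 = 1.01742 m/s
V = v × A × t = 1.01742 m/s × 0.015 m² × 1 s = 0.0152613 m³
0.0152613 m³ ÷ (0.158987 m³/bbl) = 0.0959909 bbl

0.09599 bbl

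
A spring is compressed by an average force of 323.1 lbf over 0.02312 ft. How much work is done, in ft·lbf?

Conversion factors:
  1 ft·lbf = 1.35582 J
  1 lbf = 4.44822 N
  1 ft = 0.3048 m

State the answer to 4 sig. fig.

7.470 ft·lbf

323.1 lbf × 4.44822 → 1437.22 N
0.02312 ft × 0.3048 → 0.00704698 m
W = F × d = 1437.22 N × 0.00704698 m = 10.1281 J
10.1281 J ÷ (1.35582 J/ft·lbf) = 7.47009 ft·lbf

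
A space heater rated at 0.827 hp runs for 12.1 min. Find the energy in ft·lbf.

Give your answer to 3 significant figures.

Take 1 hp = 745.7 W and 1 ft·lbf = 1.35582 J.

3.30×10⁵ ft·lbf

0.827 hp × 745.7 → 616.694 W
12.1 min × 60 → 726 s
E = P × t = 616.694 W × 726 s = 447720 J
447720 J ÷ (1.35582 J/ft·lbf) = 330221 ft·lbf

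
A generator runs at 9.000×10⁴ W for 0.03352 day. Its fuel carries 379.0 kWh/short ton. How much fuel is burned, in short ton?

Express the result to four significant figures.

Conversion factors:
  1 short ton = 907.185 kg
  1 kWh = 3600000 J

0.03352 day → 2896.13 s
E = P × t = 90000 × 2896.13 = 2.60652×10⁸ J
379.0 kWh/short ton → 1.50399×10⁶ J/kg
m = E / e_s = 2.60652×10⁸ / 1.50399×10⁶ = 173.307 kg
In short ton: 173.307 / 907.185 = 0.191038 short ton

0.1910 short ton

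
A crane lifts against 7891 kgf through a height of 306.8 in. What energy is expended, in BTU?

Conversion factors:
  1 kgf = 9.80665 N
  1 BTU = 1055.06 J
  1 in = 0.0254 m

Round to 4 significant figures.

571.6 BTU

7891 kgf × 9.80665 = 77384.3 N
306.8 in × 0.0254 = 7.79272 m
W = F × d = 77384.3 N × 7.79272 m = 603034 J
603034 J ÷ (1055.06 J/BTU) = 571.564 BTU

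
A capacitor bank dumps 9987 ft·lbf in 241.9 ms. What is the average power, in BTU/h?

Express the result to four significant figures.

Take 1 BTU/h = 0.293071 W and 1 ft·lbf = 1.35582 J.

9987 ft·lbf × 1.35582 = 13540.6 J
241.9 ms × 0.001 = 0.2419 s
P = E / t = 13540.6 J / 0.2419 s = 55976 W
55976 W ÷ (0.293071 W/BTU/h) = 190998 BTU/h

1.910×10⁵ BTU/h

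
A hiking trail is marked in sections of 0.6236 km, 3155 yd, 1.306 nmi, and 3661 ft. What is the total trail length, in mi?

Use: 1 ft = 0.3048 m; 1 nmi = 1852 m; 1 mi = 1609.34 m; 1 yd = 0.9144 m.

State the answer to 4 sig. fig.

4.376 mi

0.6236 km × 1000 = 623.6 m
3155 yd × 0.9144 = 2884.93 m
1.306 nmi × 1852 = 2418.71 m
3661 ft × 0.3048 = 1115.87 m
Sum: 623.6 + 2884.93 + 2418.71 + 1115.87 = 7043.11 m
In mi: 7043.11 / 1609.34 = 4.3764 mi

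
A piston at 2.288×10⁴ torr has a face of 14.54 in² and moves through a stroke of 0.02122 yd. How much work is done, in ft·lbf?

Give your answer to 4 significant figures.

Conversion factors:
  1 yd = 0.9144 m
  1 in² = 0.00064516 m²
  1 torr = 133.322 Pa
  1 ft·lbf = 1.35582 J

2.288×10⁴ torr → 3.05041×10⁶ Pa
14.54 in² → 0.00938063 m²
F = P × A = 3.05041×10⁶ × 0.00938063 = 28614.8 N
0.02122 yd → 0.0194036 m
W = F × d = 28614.8 × 0.0194036 = 555.23 J
In ft·lbf: 555.23 / 1.35582 = 409.516 ft·lbf

409.5 ft·lbf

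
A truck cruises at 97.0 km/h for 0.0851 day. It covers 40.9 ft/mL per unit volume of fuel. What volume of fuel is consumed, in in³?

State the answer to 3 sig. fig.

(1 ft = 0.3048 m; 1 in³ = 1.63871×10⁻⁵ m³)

97.0 km/h → 26.9444 m/s
0.0851 day → 7352.64 s
d = v × t = 26.9444 × 7352.64 = 198112 m
40.9 ft/mL → 1.24663×10⁷ m/m³
V = d / (distance per unit fuel) = 198112 / 1.24663×10⁷ = 0.0158918 m³
In in³: 0.0158918 / 1.63871×10⁻⁵ = 969.775 in³

970 in³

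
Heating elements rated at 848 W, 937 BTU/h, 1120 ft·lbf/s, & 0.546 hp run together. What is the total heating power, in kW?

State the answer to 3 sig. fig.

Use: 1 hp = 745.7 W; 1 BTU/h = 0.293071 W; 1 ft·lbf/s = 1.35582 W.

848 W (already W)
937 BTU/h × 0.293071 → 274.608 W
1120 ft·lbf/s × 1.35582 → 1518.52 W
0.546 hp × 745.7 → 407.152 W
Sum: 848 + 274.608 + 1518.52 + 407.152 = 3048.28 W
In kW: 3048.28 / 1000 = 3.04828 kW

3.05 kW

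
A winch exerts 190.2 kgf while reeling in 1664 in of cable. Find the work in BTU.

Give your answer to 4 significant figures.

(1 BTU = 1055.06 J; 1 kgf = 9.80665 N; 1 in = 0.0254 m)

190.2 kgf × 9.80665 = 1865.22 N
1664 in × 0.0254 = 42.2656 m
W = F × d = 1865.22 N × 42.2656 m = 78834.6 J
78834.6 J ÷ (1055.06 J/BTU) = 74.7205 BTU

74.72 BTU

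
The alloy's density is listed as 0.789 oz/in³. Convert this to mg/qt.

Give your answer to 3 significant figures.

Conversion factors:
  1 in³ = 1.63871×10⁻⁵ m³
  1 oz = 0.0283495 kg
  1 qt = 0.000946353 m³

1.29×10⁶ mg/qt

0.789 oz/in³ × 0.0283495 kg/oz ÷ 1.63871×10⁻⁵ m³/in³ = 1364.96 kg/m³
1364.96 kg/m³ ÷ 10⁻⁶ kg/mg × 0.000946353 m³/qt = 1.29173×10⁶ mg/qt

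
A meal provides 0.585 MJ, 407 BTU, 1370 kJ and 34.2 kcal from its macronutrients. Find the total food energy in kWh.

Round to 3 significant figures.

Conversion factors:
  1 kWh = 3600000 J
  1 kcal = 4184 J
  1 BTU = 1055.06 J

0.585 MJ × 1000000 = 585000 J
407 BTU × 1055.06 = 429409 J
1370 kJ × 1000 = 1.37×10⁶ J
34.2 kcal × 4184 = 143093 J
Sum: 585000 + 429409 + 1.37×10⁶ + 143093 = 2.5275×10⁶ J
In kWh: 2.5275×10⁶ / 3600000 = 0.702083 kWh

0.702 kWh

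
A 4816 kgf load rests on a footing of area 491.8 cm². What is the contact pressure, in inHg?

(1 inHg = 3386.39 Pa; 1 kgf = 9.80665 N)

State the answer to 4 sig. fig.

4816 kgf × 9.80665 = 47228.8 N
491.8 cm² × 0.0001 = 0.04918 m²
P = F / A = 47228.8 N / 0.04918 m² = 960325 Pa
960325 Pa ÷ (3386.39 Pa/inHg) = 283.584 inHg

283.6 inHg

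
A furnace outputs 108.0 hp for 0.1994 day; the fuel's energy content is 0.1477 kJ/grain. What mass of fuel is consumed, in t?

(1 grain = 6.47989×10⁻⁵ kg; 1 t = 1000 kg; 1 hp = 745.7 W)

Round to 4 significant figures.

108.0 hp → 80535.6 W
0.1994 day → 17228.2 s
E = P × t = 80535.6 × 17228.2 = 1.38748×10⁹ J
0.1477 kJ/grain → 2.27936×10⁶ J/kg
m = E / e_s = 1.38748×10⁹ / 2.27936×10⁶ = 608.715 kg
In t: 608.715 / 1000 = 0.608715 t

0.6087 t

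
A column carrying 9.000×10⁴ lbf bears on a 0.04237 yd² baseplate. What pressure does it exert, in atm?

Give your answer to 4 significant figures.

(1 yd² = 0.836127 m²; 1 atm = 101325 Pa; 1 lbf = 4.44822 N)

9.000×10⁴ lbf × 4.44822 = 400340 N
0.04237 yd² × 0.836127 = 0.0354267 m²
P = F / A = 400340 N / 0.0354267 m² = 1.13005×10⁷ Pa
1.13005×10⁷ Pa ÷ (101325 Pa/atm) = 111.527 atm

111.5 atm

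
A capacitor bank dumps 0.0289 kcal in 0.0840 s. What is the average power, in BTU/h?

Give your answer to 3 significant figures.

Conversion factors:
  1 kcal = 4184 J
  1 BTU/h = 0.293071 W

4910 BTU/h

0.0289 kcal × 4184 = 120.918 J
P = E / t = 120.918 J / 0.084 s = 1439.5 W
1439.5 W ÷ (0.293071 W/BTU/h) = 4911.78 BTU/h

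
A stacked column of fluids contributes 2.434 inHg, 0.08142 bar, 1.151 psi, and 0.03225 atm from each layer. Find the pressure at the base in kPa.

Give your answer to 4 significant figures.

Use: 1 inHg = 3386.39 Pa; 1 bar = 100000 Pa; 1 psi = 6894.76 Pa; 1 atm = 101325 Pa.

2.434 inHg × 3386.39 → 8242.47 Pa
0.08142 bar × 100000 → 8142 Pa
1.151 psi × 6894.76 → 7935.87 Pa
0.03225 atm × 101325 → 3267.73 Pa
Sum: 8242.47 + 8142 + 7935.87 + 3267.73 = 27588.1 Pa
In kPa: 27588.1 / 1000 = 27.5881 kPa

27.59 kPa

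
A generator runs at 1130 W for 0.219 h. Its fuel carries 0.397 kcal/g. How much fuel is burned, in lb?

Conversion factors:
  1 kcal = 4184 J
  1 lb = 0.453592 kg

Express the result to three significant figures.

0.219 h → 788.4 s
E = P × t = 1130 × 788.4 = 890892 J
0.397 kcal/g → 1.66105×10⁶ J/kg
m = E / e_s = 890892 / 1.66105×10⁶ = 0.536343 kg
In lb: 0.536343 / 0.453592 = 1.18243 lb

1.18 lb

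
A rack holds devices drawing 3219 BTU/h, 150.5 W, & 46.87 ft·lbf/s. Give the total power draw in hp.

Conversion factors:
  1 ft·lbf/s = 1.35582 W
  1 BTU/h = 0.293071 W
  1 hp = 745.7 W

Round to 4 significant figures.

1.552 hp

3219 BTU/h × 0.293071 = 943.396 W
150.5 W (already W)
46.87 ft·lbf/s × 1.35582 = 63.5473 W
Sum: 943.396 + 150.5 + 63.5473 = 1157.44 W
In hp: 1157.44 / 745.7 = 1.55215 hp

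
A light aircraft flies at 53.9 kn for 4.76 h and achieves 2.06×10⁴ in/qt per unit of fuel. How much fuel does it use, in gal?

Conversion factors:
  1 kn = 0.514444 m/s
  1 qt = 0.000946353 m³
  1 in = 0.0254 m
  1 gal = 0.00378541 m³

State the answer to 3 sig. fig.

227 gal

53.9 kn → 27.7285 m/s
4.76 h → 17136 s
d = v × t = 27.7285 × 17136 = 475156 m
2.06×10⁴ in/qt → 552902 m/m³
V = d / (distance per unit fuel) = 475156 / 552902 = 0.859386 m³
In gal: 0.859386 / 0.00378541 = 227.026 gal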